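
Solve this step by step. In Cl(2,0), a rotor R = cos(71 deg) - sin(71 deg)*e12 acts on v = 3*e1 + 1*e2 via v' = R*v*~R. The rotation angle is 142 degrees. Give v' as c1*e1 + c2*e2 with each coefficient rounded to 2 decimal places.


Rotor R = cos(71deg) - sin(71deg)*e12
Rotation angle theta = 2 * 71 = 142 degrees
v' = R*v*~R rotates v by theta.
cos(142deg) = -0.7880, sin(142deg) = 0.6157
v'_1 = 3*cos(142deg) - 1*sin(142deg)
= 3*(-0.7880) - 1*0.6157
= -2.98
v'_2 = 3*sin(142deg) + 1*cos(142deg)
= 3*0.6157 + 1*(-0.7880)
= 1.06
v' = -2.98*e1 + 1.06*e2


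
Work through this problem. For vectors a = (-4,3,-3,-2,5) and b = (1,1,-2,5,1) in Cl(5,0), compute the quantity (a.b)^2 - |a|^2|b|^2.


a . b = (-4)*1 + 3*1 + (-3)*(-2) + (-2)*5 + 5*1
= -4 + 3 + 6 + (-10) + 5 = 0
|a|^2 = (-4)^2 + 3^2 + (-3)^2 + (-2)^2 + 5^2 = 63
|b|^2 = 1^2 + 1^2 + (-2)^2 + 5^2 + 1^2 = 32
(a.b)^2 = 0^2 = 0
|a|^2 * |b|^2 = 63 * 32 = 2016
Result = 0 - 2016 = -2016


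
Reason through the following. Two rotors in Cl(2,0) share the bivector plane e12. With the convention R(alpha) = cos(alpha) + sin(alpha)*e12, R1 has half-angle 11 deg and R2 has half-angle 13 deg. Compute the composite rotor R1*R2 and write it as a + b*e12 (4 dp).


Same-plane rotors commute and their half-angles add:
R1*R2 = cos(a1 + a2) + sin(a1 + a2)*e12.
a1 + a2 = 11 + 13 = 24 deg
cos(24 deg) = 0.9135
sin(24 deg) = 0.4067
R1*R2 = 0.9135 + 0.4067*e12


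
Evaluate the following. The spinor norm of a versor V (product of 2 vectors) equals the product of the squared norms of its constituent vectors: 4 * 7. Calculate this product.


Spinor norm N(V) = |v1|^2 * |v2|^2 * ... * |v2|^2
= 4 * 7
Running product: 4, 28
N(V) = 28


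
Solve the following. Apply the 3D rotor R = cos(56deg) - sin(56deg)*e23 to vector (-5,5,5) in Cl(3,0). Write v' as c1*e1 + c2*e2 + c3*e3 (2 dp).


Rotor R = cos(56deg) - sin(56deg)*e23
Rotation angle theta = 2 * 56 = 112 degrees in the e23 plane (e2 -> e3).
The component perpendicular to the plane (e1) is invariant: v'_1 = v1 = -5.00
cos(112deg) = -0.3746, sin(112deg) = 0.9272
v'_2 = v2*cos(theta) - v3*sin(theta) = 5*(-0.3746) - 5*0.9272 = -6.51
v'_3 = v2*sin(theta) + v3*cos(theta) = 5*0.9272 + 5*(-0.3746) = 2.76
v' = -5.00*e1 - 6.51*e2 + 2.76*e3


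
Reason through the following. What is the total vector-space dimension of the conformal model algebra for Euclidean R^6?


The conformal model of R^6 uses Cl(7,1): the 6 Euclidean generators plus two extra orthogonal generators e+ (e+^2 = +1) and e- (e-^2 = -1), from which the null vectors e0, einf are built.
Number of generators m = 6 + 2 = 8.
dim Cl(p,q) = 2^m = 2^8 = 256


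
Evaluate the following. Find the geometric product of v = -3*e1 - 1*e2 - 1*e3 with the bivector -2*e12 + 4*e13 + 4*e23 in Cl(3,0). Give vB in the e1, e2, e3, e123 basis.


vB has grade-1 (vector) and grade-3 (trivector) parts: vB = (v _| B) + (v ^ B).
Vector part <vB>_1:
  e1: -v2*b12 - v3*b13 = -(-1)*(-2) - (-1)*(4) = 2
  e2: v1*b12 - v3*b23 = (-3)*(-2) - (-1)*(4) = 10
  e3: v1*b13 + v2*b23 = (-3)*(4) + (-1)*(4) = -16
Trivector part <vB>_3:
  e123: v1*b23 - v2*b13 + v3*b12 = (-3)*(4) - (-1)*(4) + (-1)*(-2) = -6
vB = 2*e1 + 10*e2 - 16*e3 - 6*e123


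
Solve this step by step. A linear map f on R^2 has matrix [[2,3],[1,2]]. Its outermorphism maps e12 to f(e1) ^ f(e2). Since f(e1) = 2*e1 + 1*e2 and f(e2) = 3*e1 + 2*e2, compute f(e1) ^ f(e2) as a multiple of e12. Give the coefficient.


The outermorphism of a linear map f sends e1^e2 to f(e1)^f(e2).
f(e1) = 2*e1 + 1*e2
f(e2) = 3*e1 + 2*e2
f(e1) ^ f(e2) = (2*e1 + 1*e2) ^ (3*e1 + 2*e2)
= 2*2*e12 + 1*3*e21
= (4 - 3)*e12
= 1*e12
Coefficient = 1


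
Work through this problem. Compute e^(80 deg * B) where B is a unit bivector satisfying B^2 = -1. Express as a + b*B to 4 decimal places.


For a unit bivector B with B^2 = -1, the exponential series gives
e^(theta*B) = cos(theta) + sin(theta)*B (the GA analogue of Euler's formula).
theta = 80 degrees = 1.396263 rad
cos(80 deg) = 0.1736
sin(80 deg) = 0.9848
exp(theta*B) = 0.1736 + 0.9848*B


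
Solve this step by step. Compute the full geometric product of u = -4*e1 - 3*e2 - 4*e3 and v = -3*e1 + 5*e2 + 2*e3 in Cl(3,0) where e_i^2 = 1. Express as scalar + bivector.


In Cl(3,0): e_i^2 = 1, e_ie_j = -e_je_i for i != j.
Scalar part = u . v = (-4)*(-3) + (-3)*5 + (-4)*2
= 12 + (-15) + (-8) = -11
e12 coeff = (-4)*5 - (-3)*(-3) = -20 - 9 = -29
e13 coeff = (-4)*2 - (-4)*(-3) = -8 - 12 = -20
e23 coeff = (-3)*2 - (-4)*5 = -6 - (-20) = 14
uv = -11 - 29*e12 - 20*e13 + 14*e23


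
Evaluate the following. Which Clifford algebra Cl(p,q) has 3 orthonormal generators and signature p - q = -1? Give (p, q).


We need p + q = 3 and p - q = -1.
Adding: 2p = 3 + (-1) = 2, so p = 1.
Then q = 3 - 1 = 2.
(p, q) = (1, 2)


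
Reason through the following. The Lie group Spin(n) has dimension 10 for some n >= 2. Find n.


dim Spin(n) = dim so(n) = n(n-1)/2.
Solve n(n-1)/2 = 10, i.e. n^2 - n - 20 = 0.
Discriminant = 1 + 8*10 = 81
n = (1 + sqrt(81))/2 = (1 + 9)/2 = 5


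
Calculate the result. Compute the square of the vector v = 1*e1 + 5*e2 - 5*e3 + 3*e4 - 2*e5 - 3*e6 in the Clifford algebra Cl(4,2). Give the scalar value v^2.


v^2 = sum of c_i^2 * e_i^2
Positive signature terms (e_i^2 = +1): 1^2 + 5^2 + (-5)^2 + 3^2 = 60
Negative signature terms (e_j^2 = -1): (-2)^2 + (-3)^2 = 13
v^2 = 60 - 13 = 47


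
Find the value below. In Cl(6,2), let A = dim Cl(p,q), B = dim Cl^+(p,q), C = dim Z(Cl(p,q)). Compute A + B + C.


n = 6 + 2 = 8
Total dim = 2^8 = 256
Even subalgebra dim = 2^7 = 128
n is even, so center dim = 1
Sum = 256 + 128 + 1 = 385


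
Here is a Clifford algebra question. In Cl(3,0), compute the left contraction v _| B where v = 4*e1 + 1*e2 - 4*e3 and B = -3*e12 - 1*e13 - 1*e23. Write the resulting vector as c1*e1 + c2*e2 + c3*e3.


Left contraction v _| B = <vB>_1 (grade-1 part of the geometric product vB).
Using e1_|e12 = e2, e2_|e12 = -e1, e1_|e13 = e3, e3_|e13 = -e1, e2_|e23 = e3, e3_|e23 = -e2:
e1 coeff: -v2*b12 - v3*b13 = -(1)*(-3) - (-4)*(-1) = -1
e2 coeff: v1*b12 - v3*b23 = (4)*(-3) - (-4)*(-1) = -16
e3 coeff: v1*b13 + v2*b23 = (4)*(-1) + (1)*(-1) = -5
v _| B = -1*e1 - 16*e2 - 5*e3


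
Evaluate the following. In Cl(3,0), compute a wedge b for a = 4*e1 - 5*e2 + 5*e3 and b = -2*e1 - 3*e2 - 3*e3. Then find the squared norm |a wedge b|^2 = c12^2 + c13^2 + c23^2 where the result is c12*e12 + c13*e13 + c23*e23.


a wedge b = (a1*b2 - a2*b1)*e12 + (a1*b3 - a3*b1)*e13 + (a2*b3 - a3*b2)*e23
e12 coeff: 4*(-3) - (-5)*(-2) = -12 - 10 = -22
e13 coeff: 4*(-3) - 5*(-2) = -12 - (-10) = -2
e23 coeff: (-5)*(-3) - 5*(-3) = 15 - (-15) = 30
|a wedge b|^2 = (-22)^2 + (-2)^2 + 30^2
= 484 + 4 + 900
= 1388


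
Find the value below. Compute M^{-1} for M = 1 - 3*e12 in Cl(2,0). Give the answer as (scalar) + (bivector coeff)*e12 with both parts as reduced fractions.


M = 1 - 3*e12, where e12^2 = -1.
Since M commutes with its reverse ~M = a - b*e12, M * ~M = a^2 - b^2*e12^2 = a^2 + b^2.
So M^{-1} = ~M / (a^2 + b^2) = (a - b*e12)/(a^2 + b^2).
a^2 + b^2 = 1 + 9 = 10
Scalar part = 1/10 = 1/10
Bivector coeff = 3/10 = 3/10
M^{-1} = 1/10 + 3/10*e12


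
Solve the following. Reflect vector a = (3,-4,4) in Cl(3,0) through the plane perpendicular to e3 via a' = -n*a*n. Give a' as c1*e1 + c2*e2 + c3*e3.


Reflection formula: a' = -n*a*n, with n = e3 (unit vector, n^2 = 1).
For reflection through hyperplane perp to e3:
The component along e3 flips sign, others stay.
a = (3, -4, 4)
a' = (3, -4, -4)
a' = 3*e1 - 4*e2 - 4*e3


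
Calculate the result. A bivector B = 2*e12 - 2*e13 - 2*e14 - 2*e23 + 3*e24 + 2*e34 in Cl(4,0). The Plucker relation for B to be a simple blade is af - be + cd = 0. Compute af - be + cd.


Plucker relation: af - be + cd
a*f = 2*2 = 4
b*e = (-2)*3 = -6
c*d = (-2)*(-2) = 4
af - be + cd = 4 - (-6) + 4
= 14


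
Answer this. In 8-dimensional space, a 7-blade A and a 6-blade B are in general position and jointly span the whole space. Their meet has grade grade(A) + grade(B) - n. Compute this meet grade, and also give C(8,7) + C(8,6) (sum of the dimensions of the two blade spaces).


Meet grade = grade(A) + grade(B) - n
= 7 + 6 - 8 = 5
C(8,7) = 8
C(8,6) = 28
dim_A + dim_B = 8 + 28 = 36


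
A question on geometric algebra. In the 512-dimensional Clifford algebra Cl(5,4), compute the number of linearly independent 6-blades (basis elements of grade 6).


Number of grade-k basis blades in Cl(p,q) with n = p + q is C(n, k).
n = 5 + 4 = 9
C(9, 6) = 9! / (6! * 3!)
= 362880 / (720 * 6)
= 84


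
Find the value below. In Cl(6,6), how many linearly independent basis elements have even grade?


Even subalgebra dimension = 2^(n-1)
n = 6 + 6 = 12
2^(12 - 1) = 2^11 = 2048
Verification: sum of C(12,k) for even k = 1 + 66 + 495 + 924 + 495 + 66 + 1 = 2048
Result = 2048


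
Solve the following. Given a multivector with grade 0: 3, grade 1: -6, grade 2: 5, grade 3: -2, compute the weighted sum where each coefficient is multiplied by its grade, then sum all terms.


Grade-weighted sum = sum of grade_k * coefficient_k
0*3 = 0
1*(-6) = -6
2*5 = 10
3*(-2) = -6
Total = 0 + (-6) + 10 + (-6) = -2


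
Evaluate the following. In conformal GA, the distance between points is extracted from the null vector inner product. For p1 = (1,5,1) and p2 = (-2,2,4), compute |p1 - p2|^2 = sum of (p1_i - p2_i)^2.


p1 - p2 = (3, 3, -3)
|p1 - p2|^2 = 3^2 + 3^2 + (-3)^2
= 9 + 9 + 9
= 27


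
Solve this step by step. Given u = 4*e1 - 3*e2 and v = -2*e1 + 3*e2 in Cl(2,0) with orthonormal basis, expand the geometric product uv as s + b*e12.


Expand: (4*e1 - 3*e2)(-2*e1 + 3*e2)
= 4*(-2)*e1e1 + 4*3*e1e2 + (-3)*(-2)*e2e1 + (-3)*3*e2e2
Using e1^2 = e2^2 = 1, e2e1 = -e1e2:
Scalar part s = 4*(-2) + (-3)*3 = -8 + (-9) = -17
Bivector part b = 4*3 - (-3)*(-2) = 12 - 6 = 6
uv = -17 + 6*e12


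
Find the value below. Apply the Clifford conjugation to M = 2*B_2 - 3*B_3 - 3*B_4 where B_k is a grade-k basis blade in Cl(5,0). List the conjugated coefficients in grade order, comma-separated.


Clifford conjugate sign for grade k: (-1)^(k(k+1)/2)
Grade 2: (-1)^(2*3/2) = (-1)^3 = -1, coeff 2 -> -2
Grade 3: (-1)^(3*4/2) = (-1)^6 = 1, coeff -3 -> -3
Grade 4: (-1)^(4*5/2) = (-1)^10 = 1, coeff -3 -> -3
Conjugated coefficients: -2, -3, -3


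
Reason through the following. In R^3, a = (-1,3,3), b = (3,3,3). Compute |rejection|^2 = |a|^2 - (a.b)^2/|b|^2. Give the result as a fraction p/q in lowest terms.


|a|^2 = (-1)^2 + 3^2 + 3^2 = 19
|b|^2 = 3^2 + 3^2 + 3^2 = 27
a . b = (-1)*3 + 3*3 + 3*3 = 15
(a.b)^2 = 15^2 = 225
|rej|^2 = 19 - 225/27
= (513 - 225)/27
= 288/27
In lowest terms: 32/3


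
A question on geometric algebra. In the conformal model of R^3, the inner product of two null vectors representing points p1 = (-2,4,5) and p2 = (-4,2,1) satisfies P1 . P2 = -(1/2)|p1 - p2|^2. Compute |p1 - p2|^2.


p1 - p2 = (2, 2, 4)
|p1 - p2|^2 = 2^2 + 2^2 + 4^2
= 4 + 4 + 16
= 24


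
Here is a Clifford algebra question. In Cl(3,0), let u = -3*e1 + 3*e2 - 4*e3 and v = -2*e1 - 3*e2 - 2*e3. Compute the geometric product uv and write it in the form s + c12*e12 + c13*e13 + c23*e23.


In Cl(3,0): e_i^2 = 1, e_ie_j = -e_je_i for i != j.
Scalar part = u . v = (-3)*(-2) + 3*(-3) + (-4)*(-2)
= 6 + (-9) + 8 = 5
e12 coeff = (-3)*(-3) - 3*(-2) = 9 - (-6) = 15
e13 coeff = (-3)*(-2) - (-4)*(-2) = 6 - 8 = -2
e23 coeff = 3*(-2) - (-4)*(-3) = -6 - 12 = -18
uv = 5 + 15*e12 - 2*e13 - 18*e23


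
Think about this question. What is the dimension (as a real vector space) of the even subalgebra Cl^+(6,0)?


Even subalgebra dimension = 2^(n-1)
n = 6 + 0 = 6
2^(6 - 1) = 2^5 = 32
Verification: sum of C(6,k) for even k = 1 + 15 + 15 + 1 = 32
Result = 32


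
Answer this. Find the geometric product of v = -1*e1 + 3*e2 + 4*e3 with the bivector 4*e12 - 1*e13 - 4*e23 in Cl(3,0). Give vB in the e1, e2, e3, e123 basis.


vB has grade-1 (vector) and grade-3 (trivector) parts: vB = (v _| B) + (v ^ B).
Vector part <vB>_1:
  e1: -v2*b12 - v3*b13 = -(3)*(4) - (4)*(-1) = -8
  e2: v1*b12 - v3*b23 = (-1)*(4) - (4)*(-4) = 12
  e3: v1*b13 + v2*b23 = (-1)*(-1) + (3)*(-4) = -11
Trivector part <vB>_3:
  e123: v1*b23 - v2*b13 + v3*b12 = (-1)*(-4) - (3)*(-1) + (4)*(4) = 23
vB = -8*e1 + 12*e2 - 11*e3 + 23*e123


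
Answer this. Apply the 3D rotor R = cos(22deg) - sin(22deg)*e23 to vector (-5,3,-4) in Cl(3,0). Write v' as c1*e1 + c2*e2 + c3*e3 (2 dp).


Rotor R = cos(22deg) - sin(22deg)*e23
Rotation angle theta = 2 * 22 = 44 degrees in the e23 plane (e2 -> e3).
The component perpendicular to the plane (e1) is invariant: v'_1 = v1 = -5.00
cos(44deg) = 0.7193, sin(44deg) = 0.6947
v'_2 = v2*cos(theta) - v3*sin(theta) = 3*0.7193 - (-4)*0.6947 = 4.94
v'_3 = v2*sin(theta) + v3*cos(theta) = 3*0.6947 + (-4)*0.7193 = -0.79
v' = -5.00*e1 + 4.94*e2 - 0.79*e3


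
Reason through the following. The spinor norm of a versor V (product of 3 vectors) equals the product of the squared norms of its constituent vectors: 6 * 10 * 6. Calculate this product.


Spinor norm N(V) = |v1|^2 * |v2|^2 * ... * |v3|^2
= 6 * 10 * 6
Running product: 6, 60, 360
N(V) = 360


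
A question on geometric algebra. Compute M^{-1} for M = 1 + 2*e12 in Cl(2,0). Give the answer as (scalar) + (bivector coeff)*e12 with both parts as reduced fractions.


M = 1 + 2*e12, where e12^2 = -1.
Since M commutes with its reverse ~M = a - b*e12, M * ~M = a^2 - b^2*e12^2 = a^2 + b^2.
So M^{-1} = ~M / (a^2 + b^2) = (a - b*e12)/(a^2 + b^2).
a^2 + b^2 = 1 + 4 = 5
Scalar part = 1/5 = 1/5
Bivector coeff = -2/5 = -2/5
M^{-1} = 1/5 - 2/5*e12


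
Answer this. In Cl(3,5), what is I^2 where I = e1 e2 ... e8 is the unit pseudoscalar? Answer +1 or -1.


The pseudoscalar I = e1...e_n (product of all n generators) of Cl(p,q) satisfies I^2 = (-1)^(q + n(n-1)/2).
p = 3, q = 5, n = p + q = 8
n(n-1)/2 = 8 * 7 / 2 = 28
Exponent = q + n(n-1)/2 = 5 + 28 = 33
I^2 = (-1)^33 = -1


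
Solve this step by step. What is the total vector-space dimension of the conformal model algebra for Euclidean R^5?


The conformal model of R^5 uses Cl(6,1): the 5 Euclidean generators plus two extra orthogonal generators e+ (e+^2 = +1) and e- (e-^2 = -1), from which the null vectors e0, einf are built.
Number of generators m = 5 + 2 = 7.
dim Cl(p,q) = 2^m = 2^7 = 128


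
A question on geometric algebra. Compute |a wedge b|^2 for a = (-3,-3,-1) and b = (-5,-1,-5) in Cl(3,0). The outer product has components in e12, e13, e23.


a wedge b = (a1*b2 - a2*b1)*e12 + (a1*b3 - a3*b1)*e13 + (a2*b3 - a3*b2)*e23
e12 coeff: (-3)*(-1) - (-3)*(-5) = 3 - 15 = -12
e13 coeff: (-3)*(-5) - (-1)*(-5) = 15 - 5 = 10
e23 coeff: (-3)*(-5) - (-1)*(-1) = 15 - 1 = 14
|a wedge b|^2 = (-12)^2 + 10^2 + 14^2
= 144 + 100 + 196
= 440


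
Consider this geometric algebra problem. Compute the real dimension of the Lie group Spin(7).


Spin(n) double-covers SO(n); both have Lie algebra so(n) of dimension n(n-1)/2.
n = 7
n(n-1) = 7 * 6 = 42
dim Spin(7) = 42/2 = 21


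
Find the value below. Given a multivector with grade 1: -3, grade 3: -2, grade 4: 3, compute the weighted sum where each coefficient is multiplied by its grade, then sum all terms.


Grade-weighted sum = sum of grade_k * coefficient_k
1*(-3) = -3
3*(-2) = -6
4*3 = 12
Total = -3 + (-6) + 12 = 3


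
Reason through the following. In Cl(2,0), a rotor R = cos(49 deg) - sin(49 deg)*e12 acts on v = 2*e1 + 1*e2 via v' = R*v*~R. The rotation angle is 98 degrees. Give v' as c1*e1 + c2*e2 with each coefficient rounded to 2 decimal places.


Rotor R = cos(49deg) - sin(49deg)*e12
Rotation angle theta = 2 * 49 = 98 degrees
v' = R*v*~R rotates v by theta.
cos(98deg) = -0.1392, sin(98deg) = 0.9903
v'_1 = 2*cos(98deg) - 1*sin(98deg)
= 2*(-0.1392) - 1*0.9903
= -1.27
v'_2 = 2*sin(98deg) + 1*cos(98deg)
= 2*0.9903 + 1*(-0.1392)
= 1.84
v' = -1.27*e1 + 1.84*e2


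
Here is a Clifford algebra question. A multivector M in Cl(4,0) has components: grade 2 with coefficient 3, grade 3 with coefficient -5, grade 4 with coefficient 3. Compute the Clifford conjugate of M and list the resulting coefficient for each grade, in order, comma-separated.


Clifford conjugate sign for grade k: (-1)^(k(k+1)/2)
Grade 2: (-1)^(2*3/2) = (-1)^3 = -1, coeff 3 -> -3
Grade 3: (-1)^(3*4/2) = (-1)^6 = 1, coeff -5 -> -5
Grade 4: (-1)^(4*5/2) = (-1)^10 = 1, coeff 3 -> 3
Conjugated coefficients: -3, -5, 3


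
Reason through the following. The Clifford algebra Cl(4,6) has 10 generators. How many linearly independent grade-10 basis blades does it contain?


Number of grade-k basis blades in Cl(p,q) with n = p + q is C(n, k).
n = 4 + 6 = 10
C(10, 10) = 10! / (10! * 0!)
= 3628800 / (3628800 * 1)
= 1


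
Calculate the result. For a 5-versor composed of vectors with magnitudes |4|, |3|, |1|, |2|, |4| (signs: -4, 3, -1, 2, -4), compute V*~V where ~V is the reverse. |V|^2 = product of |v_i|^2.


Each vector v_i has |v_i|^2 = s_i^2
Squared scales: (-4)^2 = 16, 3^2 = 9, (-1)^2 = 1, 2^2 = 4, (-4)^2 = 16
|V|^2 = 16 * 9 * 1 * 4 * 16
= 9216


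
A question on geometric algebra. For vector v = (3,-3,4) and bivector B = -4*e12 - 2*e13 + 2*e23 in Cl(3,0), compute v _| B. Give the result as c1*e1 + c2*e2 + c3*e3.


Left contraction v _| B = <vB>_1 (grade-1 part of the geometric product vB).
Using e1_|e12 = e2, e2_|e12 = -e1, e1_|e13 = e3, e3_|e13 = -e1, e2_|e23 = e3, e3_|e23 = -e2:
e1 coeff: -v2*b12 - v3*b13 = -(-3)*(-4) - (4)*(-2) = -4
e2 coeff: v1*b12 - v3*b23 = (3)*(-4) - (4)*(2) = -20
e3 coeff: v1*b13 + v2*b23 = (3)*(-2) + (-3)*(2) = -12
v _| B = -4*e1 - 20*e2 - 12*e3


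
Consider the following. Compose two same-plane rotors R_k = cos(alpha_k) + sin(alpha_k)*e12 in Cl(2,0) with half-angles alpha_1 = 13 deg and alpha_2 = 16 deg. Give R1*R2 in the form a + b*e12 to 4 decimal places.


Same-plane rotors commute and their half-angles add:
R1*R2 = cos(a1 + a2) + sin(a1 + a2)*e12.
a1 + a2 = 13 + 16 = 29 deg
cos(29 deg) = 0.8746
sin(29 deg) = 0.4848
R1*R2 = 0.8746 + 0.4848*e12


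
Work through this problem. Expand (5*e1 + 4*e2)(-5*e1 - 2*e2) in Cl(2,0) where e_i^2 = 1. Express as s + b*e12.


Expand: (5*e1 + 4*e2)(-5*e1 - 2*e2)
= 5*(-5)*e1e1 + 5*(-2)*e1e2 + 4*(-5)*e2e1 + 4*(-2)*e2e2
Using e1^2 = e2^2 = 1, e2e1 = -e1e2:
Scalar part s = 5*(-5) + 4*(-2) = -25 + (-8) = -33
Bivector part b = 5*(-2) - 4*(-5) = -10 - (-20) = 10
uv = -33 + 10*e12


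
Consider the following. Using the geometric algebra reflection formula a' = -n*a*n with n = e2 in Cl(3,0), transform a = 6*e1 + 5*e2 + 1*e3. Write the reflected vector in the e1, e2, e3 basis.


Reflection formula: a' = -n*a*n, with n = e2 (unit vector, n^2 = 1).
For reflection through hyperplane perp to e2:
The component along e2 flips sign, others stay.
a = (6, 5, 1)
a' = (6, -5, 1)
a' = 6*e1 - 5*e2 + 1*e3


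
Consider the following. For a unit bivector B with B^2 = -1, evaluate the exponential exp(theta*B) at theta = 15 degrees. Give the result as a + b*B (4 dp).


For a unit bivector B with B^2 = -1, the exponential series gives
e^(theta*B) = cos(theta) + sin(theta)*B (the GA analogue of Euler's formula).
theta = 15 degrees = 0.261799 rad
cos(15 deg) = 0.9659
sin(15 deg) = 0.2588
exp(theta*B) = 0.9659 + 0.2588*B


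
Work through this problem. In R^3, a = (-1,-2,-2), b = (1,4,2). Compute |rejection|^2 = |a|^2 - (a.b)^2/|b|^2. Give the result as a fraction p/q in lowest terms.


|a|^2 = (-1)^2 + (-2)^2 + (-2)^2 = 9
|b|^2 = 1^2 + 4^2 + 2^2 = 21
a . b = (-1)*1 + (-2)*4 + (-2)*2 = -13
(a.b)^2 = (-13)^2 = 169
|rej|^2 = 9 - 169/21
= (189 - 169)/21
= 20/21
In lowest terms: 20/21


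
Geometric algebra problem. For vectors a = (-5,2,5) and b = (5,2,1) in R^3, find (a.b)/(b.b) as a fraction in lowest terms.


Projection coefficient = (a . b) / (b . b)
a . b = (-5)*5 + 2*2 + 5*1
= -25 + 4 + 5 = -16
b . b = 5^2 + 2^2 + 1^2
= 25 + 4 + 1 = 30
Coefficient = -16/30
In lowest terms: -8/15


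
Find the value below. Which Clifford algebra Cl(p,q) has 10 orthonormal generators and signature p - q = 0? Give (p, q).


We need p + q = 10 and p - q = 0.
Adding: 2p = 10 + 0 = 10, so p = 5.
Then q = 10 - 5 = 5.
(p, q) = (5, 5)


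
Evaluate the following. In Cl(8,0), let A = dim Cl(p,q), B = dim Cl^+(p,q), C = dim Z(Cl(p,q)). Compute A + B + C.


n = 8 + 0 = 8
Total dim = 2^8 = 256
Even subalgebra dim = 2^7 = 128
n is even, so center dim = 1
Sum = 256 + 128 + 1 = 385


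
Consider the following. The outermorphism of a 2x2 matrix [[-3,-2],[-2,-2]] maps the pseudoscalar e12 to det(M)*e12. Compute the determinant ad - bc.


The outermorphism of a linear map f sends e1^e2 to f(e1)^f(e2).
f(e1) = -3*e1 - 2*e2
f(e2) = -2*e1 - 2*e2
f(e1) ^ f(e2) = (-3*e1 - 2*e2) ^ (-2*e1 - 2*e2)
= (-3)*(-2)*e12 + (-2)*(-2)*e21
= (6 - 4)*e12
= 2*e12
Coefficient = 2


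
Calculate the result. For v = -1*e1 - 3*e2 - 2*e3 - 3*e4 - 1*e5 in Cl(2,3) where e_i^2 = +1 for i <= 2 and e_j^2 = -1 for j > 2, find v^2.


v^2 = sum of c_i^2 * e_i^2
Positive signature terms (e_i^2 = +1): (-1)^2 + (-3)^2 = 10
Negative signature terms (e_j^2 = -1): (-2)^2 + (-3)^2 + (-1)^2 = 14
v^2 = 10 - 14 = -4


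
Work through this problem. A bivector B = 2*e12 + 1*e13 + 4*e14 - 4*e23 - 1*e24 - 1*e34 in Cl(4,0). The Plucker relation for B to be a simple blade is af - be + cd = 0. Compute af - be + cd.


Plucker relation: af - be + cd
a*f = 2*(-1) = -2
b*e = 1*(-1) = -1
c*d = 4*(-4) = -16
af - be + cd = -2 - (-1) + (-16)
= -17


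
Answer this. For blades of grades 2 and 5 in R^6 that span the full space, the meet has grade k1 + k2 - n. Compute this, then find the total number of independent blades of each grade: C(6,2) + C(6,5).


Meet grade = grade(A) + grade(B) - n
= 2 + 5 - 6 = 1
C(6,2) = 15
C(6,5) = 6
dim_A + dim_B = 15 + 6 = 21


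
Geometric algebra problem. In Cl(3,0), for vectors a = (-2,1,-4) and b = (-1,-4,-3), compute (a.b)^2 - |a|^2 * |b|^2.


a . b = (-2)*(-1) + 1*(-4) + (-4)*(-3)
= 2 + (-4) + 12 = 10
|a|^2 = (-2)^2 + 1^2 + (-4)^2 = 21
|b|^2 = (-1)^2 + (-4)^2 + (-3)^2 = 26
(a.b)^2 = 10^2 = 100
|a|^2 * |b|^2 = 21 * 26 = 546
Result = 100 - 546 = -446


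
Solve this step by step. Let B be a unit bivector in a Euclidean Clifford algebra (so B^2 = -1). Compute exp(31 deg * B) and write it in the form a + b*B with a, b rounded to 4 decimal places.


For a unit bivector B with B^2 = -1, the exponential series gives
e^(theta*B) = cos(theta) + sin(theta)*B (the GA analogue of Euler's formula).
theta = 31 degrees = 0.541052 rad
cos(31 deg) = 0.8572
sin(31 deg) = 0.5150
exp(theta*B) = 0.8572 + 0.5150*B


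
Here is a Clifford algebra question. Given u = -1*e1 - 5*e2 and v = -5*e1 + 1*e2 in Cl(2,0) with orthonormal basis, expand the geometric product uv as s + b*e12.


Expand: (-1*e1 - 5*e2)(-5*e1 + 1*e2)
= (-1)*(-5)*e1e1 + (-1)*1*e1e2 + (-5)*(-5)*e2e1 + (-5)*1*e2e2
Using e1^2 = e2^2 = 1, e2e1 = -e1e2:
Scalar part s = (-1)*(-5) + (-5)*1 = 5 + (-5) = 0
Bivector part b = (-1)*1 - (-5)*(-5) = -1 - 25 = -26
uv = 0 - 26*e12


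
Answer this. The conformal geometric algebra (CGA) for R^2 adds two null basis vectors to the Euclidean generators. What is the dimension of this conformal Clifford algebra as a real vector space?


The conformal model of R^2 uses Cl(3,1): the 2 Euclidean generators plus two extra orthogonal generators e+ (e+^2 = +1) and e- (e-^2 = -1), from which the null vectors e0, einf are built.
Number of generators m = 2 + 2 = 4.
dim Cl(p,q) = 2^m = 2^4 = 16


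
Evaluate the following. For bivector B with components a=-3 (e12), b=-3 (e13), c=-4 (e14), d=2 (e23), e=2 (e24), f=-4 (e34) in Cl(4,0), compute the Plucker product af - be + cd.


Plucker relation: af - be + cd
a*f = (-3)*(-4) = 12
b*e = (-3)*2 = -6
c*d = (-4)*2 = -8
af - be + cd = 12 - (-6) + (-8)
= 10


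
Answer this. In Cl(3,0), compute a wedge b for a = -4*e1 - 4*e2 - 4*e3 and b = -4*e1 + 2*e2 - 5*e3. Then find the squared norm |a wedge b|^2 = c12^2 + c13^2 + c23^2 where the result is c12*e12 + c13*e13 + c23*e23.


a wedge b = (a1*b2 - a2*b1)*e12 + (a1*b3 - a3*b1)*e13 + (a2*b3 - a3*b2)*e23
e12 coeff: (-4)*2 - (-4)*(-4) = -8 - 16 = -24
e13 coeff: (-4)*(-5) - (-4)*(-4) = 20 - 16 = 4
e23 coeff: (-4)*(-5) - (-4)*2 = 20 - (-8) = 28
|a wedge b|^2 = (-24)^2 + 4^2 + 28^2
= 576 + 16 + 784
= 1376


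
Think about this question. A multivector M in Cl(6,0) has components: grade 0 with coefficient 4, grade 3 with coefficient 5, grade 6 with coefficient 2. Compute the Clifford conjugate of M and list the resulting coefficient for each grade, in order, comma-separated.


Clifford conjugate sign for grade k: (-1)^(k(k+1)/2)
Grade 0: (-1)^(0*1/2) = (-1)^0 = 1, coeff 4 -> 4
Grade 3: (-1)^(3*4/2) = (-1)^6 = 1, coeff 5 -> 5
Grade 6: (-1)^(6*7/2) = (-1)^21 = -1, coeff 2 -> -2
Conjugated coefficients: 4, 5, -2


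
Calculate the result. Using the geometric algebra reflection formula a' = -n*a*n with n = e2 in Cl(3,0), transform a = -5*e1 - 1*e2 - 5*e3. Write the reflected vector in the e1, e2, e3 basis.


Reflection formula: a' = -n*a*n, with n = e2 (unit vector, n^2 = 1).
For reflection through hyperplane perp to e2:
The component along e2 flips sign, others stay.
a = (-5, -1, -5)
a' = (-5, 1, -5)
a' = -5*e1 + 1*e2 - 5*e3


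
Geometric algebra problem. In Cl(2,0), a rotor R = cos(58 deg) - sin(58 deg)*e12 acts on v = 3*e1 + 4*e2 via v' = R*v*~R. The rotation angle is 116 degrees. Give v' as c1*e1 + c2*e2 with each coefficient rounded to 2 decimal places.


Rotor R = cos(58deg) - sin(58deg)*e12
Rotation angle theta = 2 * 58 = 116 degrees
v' = R*v*~R rotates v by theta.
cos(116deg) = -0.4384, sin(116deg) = 0.8988
v'_1 = 3*cos(116deg) - 4*sin(116deg)
= 3*(-0.4384) - 4*0.8988
= -4.91
v'_2 = 3*sin(116deg) + 4*cos(116deg)
= 3*0.8988 + 4*(-0.4384)
= 0.94
v' = -4.91*e1 + 0.94*e2


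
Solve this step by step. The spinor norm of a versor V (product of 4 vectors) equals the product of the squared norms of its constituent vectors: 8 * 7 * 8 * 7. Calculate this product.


Spinor norm N(V) = |v1|^2 * |v2|^2 * ... * |v4|^2
= 8 * 7 * 8 * 7
Running product: 8, 56, 448, 3136
N(V) = 3136


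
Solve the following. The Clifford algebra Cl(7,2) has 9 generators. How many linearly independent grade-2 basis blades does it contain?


Number of grade-k basis blades in Cl(p,q) with n = p + q is C(n, k).
n = 7 + 2 = 9
C(9, 2) = 9! / (2! * 7!)
= 362880 / (2 * 5040)
= 36


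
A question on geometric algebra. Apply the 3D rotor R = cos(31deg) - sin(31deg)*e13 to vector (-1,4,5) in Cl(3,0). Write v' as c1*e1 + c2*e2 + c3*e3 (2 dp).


Rotor R = cos(31deg) - sin(31deg)*e13
Rotation angle theta = 2 * 31 = 62 degrees in the e13 plane (e1 -> e3).
The component perpendicular to the plane (e2) is invariant: v'_2 = v2 = 4.00
cos(62deg) = 0.4695, sin(62deg) = 0.8829
v'_1 = v1*cos(theta) - v3*sin(theta) = -1*0.4695 - 5*0.8829 = -4.88
v'_3 = v1*sin(theta) + v3*cos(theta) = -1*0.8829 + 5*0.4695 = 1.46
v' = -4.88*e1 + 4.00*e2 + 1.46*e3


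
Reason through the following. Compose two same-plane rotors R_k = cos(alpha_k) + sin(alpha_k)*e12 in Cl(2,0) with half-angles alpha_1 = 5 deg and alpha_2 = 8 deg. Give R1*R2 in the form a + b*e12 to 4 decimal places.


Same-plane rotors commute and their half-angles add:
R1*R2 = cos(a1 + a2) + sin(a1 + a2)*e12.
a1 + a2 = 5 + 8 = 13 deg
cos(13 deg) = 0.9744
sin(13 deg) = 0.2250
R1*R2 = 0.9744 + 0.2250*e12


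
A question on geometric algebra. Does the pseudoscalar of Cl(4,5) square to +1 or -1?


The pseudoscalar I = e1...e_n (product of all n generators) of Cl(p,q) satisfies I^2 = (-1)^(q + n(n-1)/2).
p = 4, q = 5, n = p + q = 9
n(n-1)/2 = 9 * 8 / 2 = 36
Exponent = q + n(n-1)/2 = 5 + 36 = 41
I^2 = (-1)^41 = -1


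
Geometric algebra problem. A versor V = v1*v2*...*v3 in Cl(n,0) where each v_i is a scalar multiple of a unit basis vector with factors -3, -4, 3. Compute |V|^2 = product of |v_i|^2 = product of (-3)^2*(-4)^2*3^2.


Each vector v_i has |v_i|^2 = s_i^2
Squared scales: (-3)^2 = 9, (-4)^2 = 16, 3^2 = 9
|V|^2 = 9 * 16 * 9
= 1296


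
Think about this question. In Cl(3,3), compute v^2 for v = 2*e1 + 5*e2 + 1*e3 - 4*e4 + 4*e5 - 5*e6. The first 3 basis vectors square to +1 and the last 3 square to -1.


v^2 = sum of c_i^2 * e_i^2
Positive signature terms (e_i^2 = +1): 2^2 + 5^2 + 1^2 = 30
Negative signature terms (e_j^2 = -1): (-4)^2 + 4^2 + (-5)^2 = 57
v^2 = 30 - 57 = -27


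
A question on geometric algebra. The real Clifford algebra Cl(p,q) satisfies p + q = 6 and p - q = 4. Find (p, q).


We need p + q = 6 and p - q = 4.
Adding: 2p = 6 + 4 = 10, so p = 5.
Then q = 6 - 5 = 1.
(p, q) = (5, 1)


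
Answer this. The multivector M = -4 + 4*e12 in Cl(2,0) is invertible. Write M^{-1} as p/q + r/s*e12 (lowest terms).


M = -4 + 4*e12, where e12^2 = -1.
Since M commutes with its reverse ~M = a - b*e12, M * ~M = a^2 - b^2*e12^2 = a^2 + b^2.
So M^{-1} = ~M / (a^2 + b^2) = (a - b*e12)/(a^2 + b^2).
a^2 + b^2 = 16 + 16 = 32
Scalar part = -4/32 = -1/8
Bivector coeff = -4/32 = -1/8
M^{-1} = -1/8 - 1/8*e12


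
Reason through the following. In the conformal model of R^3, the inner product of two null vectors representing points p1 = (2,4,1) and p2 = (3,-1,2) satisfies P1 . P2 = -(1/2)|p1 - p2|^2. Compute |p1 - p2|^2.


p1 - p2 = (-1, 5, -1)
|p1 - p2|^2 = (-1)^2 + 5^2 + (-1)^2
= 1 + 25 + 1
= 27


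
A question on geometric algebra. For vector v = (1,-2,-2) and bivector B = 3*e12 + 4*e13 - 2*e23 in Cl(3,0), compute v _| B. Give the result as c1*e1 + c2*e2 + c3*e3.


Left contraction v _| B = <vB>_1 (grade-1 part of the geometric product vB).
Using e1_|e12 = e2, e2_|e12 = -e1, e1_|e13 = e3, e3_|e13 = -e1, e2_|e23 = e3, e3_|e23 = -e2:
e1 coeff: -v2*b12 - v3*b13 = -(-2)*(3) - (-2)*(4) = 14
e2 coeff: v1*b12 - v3*b23 = (1)*(3) - (-2)*(-2) = -1
e3 coeff: v1*b13 + v2*b23 = (1)*(4) + (-2)*(-2) = 8
v _| B = 14*e1 - 1*e2 + 8*e3


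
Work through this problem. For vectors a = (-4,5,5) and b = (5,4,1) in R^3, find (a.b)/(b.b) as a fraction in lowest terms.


Projection coefficient = (a . b) / (b . b)
a . b = (-4)*5 + 5*4 + 5*1
= -20 + 20 + 5 = 5
b . b = 5^2 + 4^2 + 1^2
= 25 + 16 + 1 = 42
Coefficient = 5/42
In lowest terms: 5/42


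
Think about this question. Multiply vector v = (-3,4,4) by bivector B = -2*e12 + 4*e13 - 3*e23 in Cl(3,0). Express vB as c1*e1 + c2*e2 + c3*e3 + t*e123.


vB has grade-1 (vector) and grade-3 (trivector) parts: vB = (v _| B) + (v ^ B).
Vector part <vB>_1:
  e1: -v2*b12 - v3*b13 = -(4)*(-2) - (4)*(4) = -8
  e2: v1*b12 - v3*b23 = (-3)*(-2) - (4)*(-3) = 18
  e3: v1*b13 + v2*b23 = (-3)*(4) + (4)*(-3) = -24
Trivector part <vB>_3:
  e123: v1*b23 - v2*b13 + v3*b12 = (-3)*(-3) - (4)*(4) + (4)*(-2) = -15
vB = -8*e1 + 18*e2 - 24*e3 - 15*e123


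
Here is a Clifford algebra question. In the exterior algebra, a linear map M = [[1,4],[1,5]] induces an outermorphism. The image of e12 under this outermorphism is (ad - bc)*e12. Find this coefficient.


The outermorphism of a linear map f sends e1^e2 to f(e1)^f(e2).
f(e1) = 1*e1 + 1*e2
f(e2) = 4*e1 + 5*e2
f(e1) ^ f(e2) = (1*e1 + 1*e2) ^ (4*e1 + 5*e2)
= 1*5*e12 + 1*4*e21
= (5 - 4)*e12
= 1*e12
Coefficient = 1


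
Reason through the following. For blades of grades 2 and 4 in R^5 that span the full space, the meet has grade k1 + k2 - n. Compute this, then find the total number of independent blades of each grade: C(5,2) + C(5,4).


Meet grade = grade(A) + grade(B) - n
= 2 + 4 - 5 = 1
C(5,2) = 10
C(5,4) = 5
dim_A + dim_B = 10 + 5 = 15


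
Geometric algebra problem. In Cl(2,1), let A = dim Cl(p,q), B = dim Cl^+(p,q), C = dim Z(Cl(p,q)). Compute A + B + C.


n = 2 + 1 = 3
Total dim = 2^3 = 8
Even subalgebra dim = 2^2 = 4
n is odd, so center dim = 2
Sum = 8 + 4 + 2 = 14


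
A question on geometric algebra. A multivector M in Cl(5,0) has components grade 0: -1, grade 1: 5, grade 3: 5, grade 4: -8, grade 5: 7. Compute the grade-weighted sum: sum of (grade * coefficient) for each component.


Grade-weighted sum = sum of grade_k * coefficient_k
0*(-1) = 0
1*5 = 5
3*5 = 15
4*(-8) = -32
5*7 = 35
Total = 0 + 5 + 15 + (-32) + 35 = 23


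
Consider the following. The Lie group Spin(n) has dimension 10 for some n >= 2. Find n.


dim Spin(n) = dim so(n) = n(n-1)/2.
Solve n(n-1)/2 = 10, i.e. n^2 - n - 20 = 0.
Discriminant = 1 + 8*10 = 81
n = (1 + sqrt(81))/2 = (1 + 9)/2 = 5


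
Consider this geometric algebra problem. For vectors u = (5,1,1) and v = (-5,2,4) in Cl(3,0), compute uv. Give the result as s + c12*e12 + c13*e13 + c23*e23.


In Cl(3,0): e_i^2 = 1, e_ie_j = -e_je_i for i != j.
Scalar part = u . v = 5*(-5) + 1*2 + 1*4
= -25 + 2 + 4 = -19
e12 coeff = 5*2 - 1*(-5) = 10 - (-5) = 15
e13 coeff = 5*4 - 1*(-5) = 20 - (-5) = 25
e23 coeff = 1*4 - 1*2 = 4 - 2 = 2
uv = -19 + 15*e12 + 25*e13 + 2*e23


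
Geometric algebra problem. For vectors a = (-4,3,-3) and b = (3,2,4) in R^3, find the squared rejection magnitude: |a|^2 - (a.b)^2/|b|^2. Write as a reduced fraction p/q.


|a|^2 = (-4)^2 + 3^2 + (-3)^2 = 34
|b|^2 = 3^2 + 2^2 + 4^2 = 29
a . b = (-4)*3 + 3*2 + (-3)*4 = -18
(a.b)^2 = (-18)^2 = 324
|rej|^2 = 34 - 324/29
= (986 - 324)/29
= 662/29
In lowest terms: 662/29


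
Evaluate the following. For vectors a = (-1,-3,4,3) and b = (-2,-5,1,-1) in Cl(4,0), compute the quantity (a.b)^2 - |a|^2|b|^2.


a . b = (-1)*(-2) + (-3)*(-5) + 4*1 + 3*(-1)
= 2 + 15 + 4 + (-3) = 18
|a|^2 = (-1)^2 + (-3)^2 + 4^2 + 3^2 = 35
|b|^2 = (-2)^2 + (-5)^2 + 1^2 + (-1)^2 = 31
(a.b)^2 = 18^2 = 324
|a|^2 * |b|^2 = 35 * 31 = 1085
Result = 324 - 1085 = -761


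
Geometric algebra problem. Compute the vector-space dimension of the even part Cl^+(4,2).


Even subalgebra dimension = 2^(n-1)
n = 4 + 2 = 6
2^(6 - 1) = 2^5 = 32
Verification: sum of C(6,k) for even k = 1 + 15 + 15 + 1 = 32
Result = 32


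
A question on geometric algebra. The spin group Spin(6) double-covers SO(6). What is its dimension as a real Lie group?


Spin(n) double-covers SO(n); both have Lie algebra so(n) of dimension n(n-1)/2.
n = 6
n(n-1) = 6 * 5 = 30
dim Spin(6) = 30/2 = 15


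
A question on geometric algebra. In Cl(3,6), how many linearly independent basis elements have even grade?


Even subalgebra dimension = 2^(n-1)
n = 3 + 6 = 9
2^(9 - 1) = 2^8 = 256
Verification: sum of C(9,k) for even k = 1 + 36 + 126 + 84 + 9 = 256
Result = 256


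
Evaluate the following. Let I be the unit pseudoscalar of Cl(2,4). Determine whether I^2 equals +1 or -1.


The pseudoscalar I = e1...e_n (product of all n generators) of Cl(p,q) satisfies I^2 = (-1)^(q + n(n-1)/2).
p = 2, q = 4, n = p + q = 6
n(n-1)/2 = 6 * 5 / 2 = 15
Exponent = q + n(n-1)/2 = 4 + 15 = 19
I^2 = (-1)^19 = -1


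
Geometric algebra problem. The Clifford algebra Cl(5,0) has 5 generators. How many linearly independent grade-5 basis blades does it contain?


Number of grade-k basis blades in Cl(p,q) with n = p + q is C(n, k).
n = 5 + 0 = 5
C(5, 5) = 5! / (5! * 0!)
= 120 / (120 * 1)
= 1


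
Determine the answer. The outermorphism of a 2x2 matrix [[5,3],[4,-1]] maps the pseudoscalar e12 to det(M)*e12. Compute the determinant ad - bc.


The outermorphism of a linear map f sends e1^e2 to f(e1)^f(e2).
f(e1) = 5*e1 + 4*e2
f(e2) = 3*e1 - 1*e2
f(e1) ^ f(e2) = (5*e1 + 4*e2) ^ (3*e1 - 1*e2)
= 5*(-1)*e12 + 4*3*e21
= (-5 - 12)*e12
= -17*e12
Coefficient = -17


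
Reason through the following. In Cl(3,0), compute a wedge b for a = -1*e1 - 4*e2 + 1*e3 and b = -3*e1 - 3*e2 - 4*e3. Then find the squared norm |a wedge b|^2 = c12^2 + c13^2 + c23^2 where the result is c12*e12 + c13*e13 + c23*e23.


a wedge b = (a1*b2 - a2*b1)*e12 + (a1*b3 - a3*b1)*e13 + (a2*b3 - a3*b2)*e23
e12 coeff: (-1)*(-3) - (-4)*(-3) = 3 - 12 = -9
e13 coeff: (-1)*(-4) - 1*(-3) = 4 - (-3) = 7
e23 coeff: (-4)*(-4) - 1*(-3) = 16 - (-3) = 19
|a wedge b|^2 = (-9)^2 + 7^2 + 19^2
= 81 + 49 + 361
= 491


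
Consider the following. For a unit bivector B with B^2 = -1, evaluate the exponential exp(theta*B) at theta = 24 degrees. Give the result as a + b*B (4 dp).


For a unit bivector B with B^2 = -1, the exponential series gives
e^(theta*B) = cos(theta) + sin(theta)*B (the GA analogue of Euler's formula).
theta = 24 degrees = 0.418879 rad
cos(24 deg) = 0.9135
sin(24 deg) = 0.4067
exp(theta*B) = 0.9135 + 0.4067*B


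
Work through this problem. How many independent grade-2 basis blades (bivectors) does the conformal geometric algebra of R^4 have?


The conformal model of R^4 uses Cl(5,1) with m = 4 + 2 = 6 generators.
Number of grade-2 blades = C(m, 2) = C(6, 2)
= 6*5/2 = 15


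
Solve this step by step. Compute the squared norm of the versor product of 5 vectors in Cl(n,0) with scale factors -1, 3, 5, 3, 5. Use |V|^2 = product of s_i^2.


Each vector v_i has |v_i|^2 = s_i^2
Squared scales: (-1)^2 = 1, 3^2 = 9, 5^2 = 25, 3^2 = 9, 5^2 = 25
|V|^2 = 1 * 9 * 25 * 9 * 25
= 50625


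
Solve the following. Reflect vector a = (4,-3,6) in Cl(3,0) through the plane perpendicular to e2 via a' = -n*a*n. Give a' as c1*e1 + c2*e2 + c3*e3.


Reflection formula: a' = -n*a*n, with n = e2 (unit vector, n^2 = 1).
For reflection through hyperplane perp to e2:
The component along e2 flips sign, others stay.
a = (4, -3, 6)
a' = (4, 3, 6)
a' = 4*e1 + 3*e2 + 6*e3


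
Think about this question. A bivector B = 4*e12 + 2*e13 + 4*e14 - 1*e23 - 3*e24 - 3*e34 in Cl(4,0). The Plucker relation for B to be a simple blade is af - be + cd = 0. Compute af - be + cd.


Plucker relation: af - be + cd
a*f = 4*(-3) = -12
b*e = 2*(-3) = -6
c*d = 4*(-1) = -4
af - be + cd = -12 - (-6) + (-4)
= -10


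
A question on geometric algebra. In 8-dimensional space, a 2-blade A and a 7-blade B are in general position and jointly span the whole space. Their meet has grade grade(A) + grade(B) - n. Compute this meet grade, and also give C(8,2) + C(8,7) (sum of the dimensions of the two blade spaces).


Meet grade = grade(A) + grade(B) - n
= 2 + 7 - 8 = 1
C(8,2) = 28
C(8,7) = 8
dim_A + dim_B = 28 + 8 = 36


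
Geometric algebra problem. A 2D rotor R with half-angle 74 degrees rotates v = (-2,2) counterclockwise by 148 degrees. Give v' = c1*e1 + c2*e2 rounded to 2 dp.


Rotor R = cos(74deg) - sin(74deg)*e12
Rotation angle theta = 2 * 74 = 148 degrees
v' = R*v*~R rotates v by theta.
cos(148deg) = -0.8480, sin(148deg) = 0.5299
v'_1 = -2*cos(148deg) - 2*sin(148deg)
= -2*(-0.8480) - 2*0.5299
= 0.64
v'_2 = -2*sin(148deg) + 2*cos(148deg)
= -2*0.5299 + 2*(-0.8480)
= -2.76
v' = 0.64*e1 - 2.76*e2


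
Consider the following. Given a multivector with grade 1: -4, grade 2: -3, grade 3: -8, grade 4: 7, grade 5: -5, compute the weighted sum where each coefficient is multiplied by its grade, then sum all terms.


Grade-weighted sum = sum of grade_k * coefficient_k
1*(-4) = -4
2*(-3) = -6
3*(-8) = -24
4*7 = 28
5*(-5) = -25
Total = -4 + (-6) + (-24) + 28 + (-25) = -31


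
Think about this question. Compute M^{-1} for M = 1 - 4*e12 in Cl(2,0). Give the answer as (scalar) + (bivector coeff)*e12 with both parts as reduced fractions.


M = 1 - 4*e12, where e12^2 = -1.
Since M commutes with its reverse ~M = a - b*e12, M * ~M = a^2 - b^2*e12^2 = a^2 + b^2.
So M^{-1} = ~M / (a^2 + b^2) = (a - b*e12)/(a^2 + b^2).
a^2 + b^2 = 1 + 16 = 17
Scalar part = 1/17 = 1/17
Bivector coeff = 4/17 = 4/17
M^{-1} = 1/17 + 4/17*e12


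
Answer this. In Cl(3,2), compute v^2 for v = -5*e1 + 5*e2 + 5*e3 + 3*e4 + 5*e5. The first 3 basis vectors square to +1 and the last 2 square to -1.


v^2 = sum of c_i^2 * e_i^2
Positive signature terms (e_i^2 = +1): (-5)^2 + 5^2 + 5^2 = 75
Negative signature terms (e_j^2 = -1): 3^2 + 5^2 = 34
v^2 = 75 - 34 = 41


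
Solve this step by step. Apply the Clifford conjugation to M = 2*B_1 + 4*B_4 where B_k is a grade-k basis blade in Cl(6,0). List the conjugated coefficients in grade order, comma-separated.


Clifford conjugate sign for grade k: (-1)^(k(k+1)/2)
Grade 1: (-1)^(1*2/2) = (-1)^1 = -1, coeff 2 -> -2
Grade 4: (-1)^(4*5/2) = (-1)^10 = 1, coeff 4 -> 4
Conjugated coefficients: -2, 4


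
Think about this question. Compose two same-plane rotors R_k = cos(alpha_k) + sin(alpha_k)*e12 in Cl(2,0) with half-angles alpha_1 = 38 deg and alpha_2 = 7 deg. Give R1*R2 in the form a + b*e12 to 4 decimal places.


Same-plane rotors commute and their half-angles add:
R1*R2 = cos(a1 + a2) + sin(a1 + a2)*e12.
a1 + a2 = 38 + 7 = 45 deg
cos(45 deg) = 0.7071
sin(45 deg) = 0.7071
R1*R2 = 0.7071 + 0.7071*e12
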